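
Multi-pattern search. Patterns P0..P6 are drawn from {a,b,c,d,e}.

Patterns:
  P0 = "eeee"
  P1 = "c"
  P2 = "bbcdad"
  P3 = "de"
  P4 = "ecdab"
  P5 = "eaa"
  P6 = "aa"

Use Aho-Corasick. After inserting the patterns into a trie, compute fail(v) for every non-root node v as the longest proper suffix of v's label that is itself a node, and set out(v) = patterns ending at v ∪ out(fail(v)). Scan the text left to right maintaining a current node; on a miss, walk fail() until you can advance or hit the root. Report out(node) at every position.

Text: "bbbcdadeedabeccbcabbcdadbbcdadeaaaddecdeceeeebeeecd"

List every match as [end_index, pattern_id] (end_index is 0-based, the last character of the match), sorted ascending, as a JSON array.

Construct AC machine:
Trie nodes:
  0='ε' goto a→20 b→6 c→5 d→12 e→1
  1='e' goto a→18 c→14 e→2
  2='ee' goto e→3
  3='eee' goto e→4
  4='eeee' goto ·  [P0 ends]
  5='c' goto ·  [P1 ends]
  6='b' goto b→7
  7='bb' goto c→8
  8='bbc' goto d→9
  9='bbcd' goto a→10
  10='bbcda' goto d→11
  11='bbcdad' goto ·  [P2 ends]
  12='d' goto e→13
  13='de' goto ·  [P3 ends]
  14='ec' goto d→15
  15='ecd' goto a→16
  16='ecda' goto b→17
  17='ecdab' goto ·  [P4 ends]
  18='ea' goto a→19
  19='eaa' goto ·  [P5 ends]
  20='a' goto a→21
  21='aa' goto ·  [P6 ends]

BFS fail/out derivation:
  fail(1) 'e': from fail(0)=0 chase 'e': 0 ⇒ 0;  out=∅∪out(0)=∅
  fail(5) 'c': from fail(0)=0 chase 'c': 0 ⇒ 0;  out={1}∪out(0)={1}
  fail(6) 'b': from fail(0)=0 chase 'b': 0 ⇒ 0;  out=∅∪out(0)=∅
  fail(12) 'd': from fail(0)=0 chase 'd': 0 ⇒ 0;  out=∅∪out(0)=∅
  fail(20) 'a': from fail(0)=0 chase 'a': 0 ⇒ 0;  out=∅∪out(0)=∅
  fail(2) 'ee': from fail(1)=0 chase 'e': 0 ⇒ 1;  out=∅∪out(1)=∅
  fail(7) 'bb': from fail(6)=0 chase 'b': 0 ⇒ 6;  out=∅∪out(6)=∅
  fail(13) 'de': from fail(12)=0 chase 'e': 0 ⇒ 1;  out={3}∪out(1)={3}
  fail(14) 'ec': from fail(1)=0 chase 'c': 0 ⇒ 5;  out=∅∪out(5)={1}
  fail(18) 'ea': from fail(1)=0 chase 'a': 0 ⇒ 20;  out=∅∪out(20)=∅
  fail(21) 'aa': from fail(20)=0 chase 'a': 0 ⇒ 20;  out={6}∪out(20)={6}
  fail(3) 'eee': from fail(2)=1 chase 'e': 1 ⇒ 2;  out=∅∪out(2)=∅
  fail(8) 'bbc': from fail(7)=6 chase 'c': 6→0 ⇒ 5;  out=∅∪out(5)={1}
  fail(15) 'ecd': from fail(14)=5 chase 'd': 5→0 ⇒ 12;  out=∅∪out(12)=∅
  fail(19) 'eaa': from fail(18)=20 chase 'a': 20 ⇒ 21;  out={5}∪out(21)={5,6}
  fail(4) 'eeee': from fail(3)=2 chase 'e': 2 ⇒ 3;  out={0}∪out(3)={0}
  fail(9) 'bbcd': from fail(8)=5 chase 'd': 5→0 ⇒ 12;  out=∅∪out(12)=∅
  fail(16) 'ecda': from fail(15)=12 chase 'a': 12→0 ⇒ 20;  out=∅∪out(20)=∅
  fail(10) 'bbcda': from fail(9)=12 chase 'a': 12→0 ⇒ 20;  out=∅∪out(20)=∅
  fail(17) 'ecdab': from fail(16)=20 chase 'b': 20→0 ⇒ 6;  out={4}∪out(6)={4}
  fail(11) 'bbcdad': from fail(10)=20 chase 'd': 20→0 ⇒ 12;  out={2}∪out(12)={2}

Text stream:
pos 0 'b': at 6
pos 1 'b': at 7
pos 2 'b': at 7 (fail-walked)
pos 3 'c': at 8  ** P1@[3:3]
pos 4 'd': at 9
pos 5 'a': at 10
pos 6 'd': at 11  ** P2@[1:6]
pos 7 'e': at 13 (fail-walked)  ** P3@[6:7]
pos 8 'e': at 2 (fail-walked)
pos 9 'd': at 12 (fail-walked)
pos 10 'a': at 20 (fail-walked)
pos 11 'b': at 6 (fail-walked)
pos 12 'e': at 1 (fail-walked)
pos 13 'c': at 14  ** P1@[13:13]
pos 14 'c': at 5 (fail-walked)  ** P1@[14:14]
pos 15 'b': at 6 (fail-walked)
pos 16 'c': at 5 (fail-walked)  ** P1@[16:16]
pos 17 'a': at 20 (fail-walked)
pos 18 'b': at 6 (fail-walked)
pos 19 'b': at 7
pos 20 'c': at 8  ** P1@[20:20]
pos 21 'd': at 9
pos 22 'a': at 10
pos 23 'd': at 11  ** P2@[18:23]
pos 24 'b': at 6 (fail-walked)
pos 25 'b': at 7
pos 26 'c': at 8  ** P1@[26:26]
pos 27 'd': at 9
pos 28 'a': at 10
pos 29 'd': at 11  ** P2@[24:29]
pos 30 'e': at 13 (fail-walked)  ** P3@[29:30]
pos 31 'a': at 18 (fail-walked)
pos 32 'a': at 19  ** P5@[30:32],P6@[31:32]
pos 33 'a': at 21 (fail-walked)  ** P6@[32:33]
pos 34 'd': at 12 (fail-walked)
pos 35 'd': at 12 (fail-walked)
pos 36 'e': at 13  ** P3@[35:36]
pos 37 'c': at 14 (fail-walked)  ** P1@[37:37]
pos 38 'd': at 15
pos 39 'e': at 13 (fail-walked)  ** P3@[38:39]
pos 40 'c': at 14 (fail-walked)  ** P1@[40:40]
pos 41 'e': at 1 (fail-walked)
pos 42 'e': at 2
pos 43 'e': at 3
pos 44 'e': at 4  ** P0@[41:44]
pos 45 'b': at 6 (fail-walked)
pos 46 'e': at 1 (fail-walked)
pos 47 'e': at 2
pos 48 'e': at 3
pos 49 'c': at 14 (fail-walked)  ** P1@[49:49]
pos 50 'd': at 15

All matches (sorted): [[3,1],[6,2],[7,3],[13,1],[14,1],[16,1],[20,1],[23,2],[26,1],[29,2],[30,3],[32,5],[32,6],[33,6],[36,3],[37,1],[39,3],[40,1],[44,0],[49,1]]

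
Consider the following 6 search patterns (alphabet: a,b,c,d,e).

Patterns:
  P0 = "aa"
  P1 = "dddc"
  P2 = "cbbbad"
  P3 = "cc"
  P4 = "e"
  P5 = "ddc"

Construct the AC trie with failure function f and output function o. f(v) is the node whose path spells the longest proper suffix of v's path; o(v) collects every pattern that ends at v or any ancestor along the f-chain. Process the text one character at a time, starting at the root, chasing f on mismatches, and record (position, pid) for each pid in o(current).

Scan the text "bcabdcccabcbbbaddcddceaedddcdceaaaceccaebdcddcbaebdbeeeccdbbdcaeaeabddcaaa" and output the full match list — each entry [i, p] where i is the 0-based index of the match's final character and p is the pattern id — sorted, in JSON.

Build:
Trie nodes:
  0='ε' goto a→1 c→7 d→3 e→14
  1='a' goto a→2
  2='aa' goto ·  ←P0
  3='d' goto d→4
  4='dd' goto c→15 d→5
  5='ddd' goto c→6
  6='dddc' goto ·  ←P1
  7='c' goto b→8 c→13
  8='cb' goto b→9
  9='cbb' goto b→10
  10='cbbb' goto a→11
  11='cbbba' goto d→12
  12='cbbbad' goto ·  ←P2
  13='cc' goto ·  ←P3
  14='e' goto ·  ←P4
  15='ddc' goto ·  ←P5

Failure links (BFS by depth):
  fail(1) 'a': from fail(0)=0 chase 'a': 0 ⇒ 0;  out=∅∪out(0)=∅
  fail(3) 'd': from fail(0)=0 chase 'd': 0 ⇒ 0;  out=∅∪out(0)=∅
  fail(7) 'c': from fail(0)=0 chase 'c': 0 ⇒ 0;  out=∅∪out(0)=∅
  fail(14) 'e': from fail(0)=0 chase 'e': 0 ⇒ 0;  out={4}∪out(0)={4}
  fail(2) 'aa': from fail(1)=0 chase 'a': 0 ⇒ 1;  out={0}∪out(1)={0}
  fail(4) 'dd': from fail(3)=0 chase 'd': 0 ⇒ 3;  out=∅∪out(3)=∅
  fail(8) 'cb': from fail(7)=0 chase 'b': 0 ⇒ 0;  out=∅∪out(0)=∅
  fail(13) 'cc': from fail(7)=0 chase 'c': 0 ⇒ 7;  out={3}∪out(7)={3}
  fail(5) 'ddd': from fail(4)=3 chase 'd': 3 ⇒ 4;  out=∅∪out(4)=∅
  fail(9) 'cbb': from fail(8)=0 chase 'b': 0 ⇒ 0;  out=∅∪out(0)=∅
  fail(15) 'ddc': from fail(4)=3 chase 'c': 3→0 ⇒ 7;  out={5}∪out(7)={5}
  fail(6) 'dddc': from fail(5)=4 chase 'c': 4 ⇒ 15;  out={1}∪out(15)={1,5}
  fail(10) 'cbbb': from fail(9)=0 chase 'b': 0 ⇒ 0;  out=∅∪out(0)=∅
  fail(11) 'cbbba': from fail(10)=0 chase 'a': 0 ⇒ 1;  out=∅∪out(1)=∅
  fail(12) 'cbbbad': from fail(11)=1 chase 'd': 1→0 ⇒ 3;  out={2}∪out(3)={2}

Run:
pos 0 'b': at 0
pos 1 'c': at 7
pos 2 'a': at 1 (via fail)
pos 3 'b': at 0 (via fail)
pos 4 'd': at 3
pos 5 'c': at 7 (via fail)
pos 6 'c': at 13  emit P3@[5:6]
pos 7 'c': at 13 (via fail)  emit P3@[6:7]
pos 8 'a': at 1 (via fail)
pos 9 'b': at 0 (via fail)
pos 10 'c': at 7
pos 11 'b': at 8
pos 12 'b': at 9
pos 13 'b': at 10
pos 14 'a': at 11
pos 15 'd': at 12  emit P2@[10:15]
pos 16 'd': at 4 (via fail)
pos 17 'c': at 15  emit P5@[15:17]
pos 18 'd': at 3 (via fail)
pos 19 'd': at 4
pos 20 'c': at 15  emit P5@[18:20]
pos 21 'e': at 14 (via fail)  emit P4@[21:21]
pos 22 'a': at 1 (via fail)
pos 23 'e': at 14 (via fail)  emit P4@[23:23]
pos 24 'd': at 3 (via fail)
pos 25 'd': at 4
pos 26 'd': at 5
pos 27 'c': at 6  emit P1@[24:27],P5@[25:27]
pos 28 'd': at 3 (via fail)
pos 29 'c': at 7 (via fail)
pos 30 'e': at 14 (via fail)  emit P4@[30:30]
pos 31 'a': at 1 (via fail)
pos 32 'a': at 2  emit P0@[31:32]
pos 33 'a': at 2 (via fail)  emit P0@[32:33]
pos 34 'c': at 7 (via fail)
pos 35 'e': at 14 (via fail)  emit P4@[35:35]
pos 36 'c': at 7 (via fail)
pos 37 'c': at 13  emit P3@[36:37]
pos 38 'a': at 1 (via fail)
pos 39 'e': at 14 (via fail)  emit P4@[39:39]
pos 40 'b': at 0 (via fail)
pos 41 'd': at 3
pos 42 'c': at 7 (via fail)
pos 43 'd': at 3 (via fail)
pos 44 'd': at 4
pos 45 'c': at 15  emit P5@[43:45]
pos 46 'b': at 8 (via fail)
pos 47 'a': at 1 (via fail)
pos 48 'e': at 14 (via fail)  emit P4@[48:48]
pos 49 'b': at 0 (via fail)
pos 50 'd': at 3
pos 51 'b': at 0 (via fail)
pos 52 'e': at 14  emit P4@[52:52]
pos 53 'e': at 14 (via fail)  emit P4@[53:53]
pos 54 'e': at 14 (via fail)  emit P4@[54:54]
pos 55 'c': at 7 (via fail)
pos 56 'c': at 13  emit P3@[55:56]
pos 57 'd': at 3 (via fail)
pos 58 'b': at 0 (via fail)
pos 59 'b': at 0
pos 60 'd': at 3
pos 61 'c': at 7 (via fail)
pos 62 'a': at 1 (via fail)
pos 63 'e': at 14 (via fail)  emit P4@[63:63]
pos 64 'a': at 1 (via fail)
pos 65 'e': at 14 (via fail)  emit P4@[65:65]
pos 66 'a': at 1 (via fail)
pos 67 'b': at 0 (via fail)
pos 68 'd': at 3
pos 69 'd': at 4
pos 70 'c': at 15  emit P5@[68:70]
pos 71 'a': at 1 (via fail)
pos 72 'a': at 2  emit P0@[71:72]
pos 73 'a': at 2 (via fail)  emit P0@[72:73]

All matches (sorted): [[6,3],[7,3],[15,2],[17,5],[20,5],[21,4],[23,4],[27,1],[27,5],[30,4],[32,0],[33,0],[35,4],[37,3],[39,4],[45,5],[48,4],[52,4],[53,4],[54,4],[56,3],[63,4],[65,4],[70,5],[72,0],[73,0]]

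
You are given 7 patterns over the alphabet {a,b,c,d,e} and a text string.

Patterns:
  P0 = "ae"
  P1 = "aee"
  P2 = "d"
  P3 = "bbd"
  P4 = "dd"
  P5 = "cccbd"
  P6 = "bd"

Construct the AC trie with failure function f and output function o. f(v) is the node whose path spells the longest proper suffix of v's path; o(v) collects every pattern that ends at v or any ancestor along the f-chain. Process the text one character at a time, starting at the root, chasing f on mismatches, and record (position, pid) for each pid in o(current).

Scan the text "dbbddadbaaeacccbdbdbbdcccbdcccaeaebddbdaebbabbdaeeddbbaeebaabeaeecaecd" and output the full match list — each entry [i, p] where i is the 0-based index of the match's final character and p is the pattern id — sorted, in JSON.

Build:
Trie nodes:
  0='ε' goto a→1 b→5 c→9 d→4
  1='a' goto e→2
  2='ae' goto e→3  ←P0
  3='aee' goto ·  ←P1
  4='d' goto d→8  ←P2
  5='b' goto b→6 d→14
  6='bb' goto d→7
  7='bbd' goto ·  ←P3
  8='dd' goto ·  ←P4
  9='c' goto c→10
  10='cc' goto c→11
  11='ccc' goto b→12
  12='cccb' goto d→13
  13='cccbd' goto ·  ←P5
  14='bd' goto ·  ←P6

Failure links (BFS by depth):
  fail(1) 'a': from fail(0)=0 chase 'a': 0 ⇒ 0;  out=∅∪out(0)=∅
  fail(4) 'd': from fail(0)=0 chase 'd': 0 ⇒ 0;  out={2}∪out(0)={2}
  fail(5) 'b': from fail(0)=0 chase 'b': 0 ⇒ 0;  out=∅∪out(0)=∅
  fail(9) 'c': from fail(0)=0 chase 'c': 0 ⇒ 0;  out=∅∪out(0)=∅
  fail(2) 'ae': from fail(1)=0 chase 'e': 0 ⇒ 0;  out={0}∪out(0)={0}
  fail(6) 'bb': from fail(5)=0 chase 'b': 0 ⇒ 5;  out=∅∪out(5)=∅
  fail(8) 'dd': from fail(4)=0 chase 'd': 0 ⇒ 4;  out={4}∪out(4)={2,4}
  fail(10) 'cc': from fail(9)=0 chase 'c': 0 ⇒ 9;  out=∅∪out(9)=∅
  fail(14) 'bd': from fail(5)=0 chase 'd': 0 ⇒ 4;  out={6}∪out(4)={2,6}
  fail(3) 'aee': from fail(2)=0 chase 'e': 0 ⇒ 0;  out={1}∪out(0)={1}
  fail(7) 'bbd': from fail(6)=5 chase 'd': 5 ⇒ 14;  out={3}∪out(14)={2,3,6}
  fail(11) 'ccc': from fail(10)=9 chase 'c': 9 ⇒ 10;  out=∅∪out(10)=∅
  fail(12) 'cccb': from fail(11)=10 chase 'b': 10→9→0 ⇒ 5;  out=∅∪out(5)=∅
  fail(13) 'cccbd': from fail(12)=5 chase 'd': 5 ⇒ 14;  out={5}∪out(14)={2,5,6}

Run:
[0] read 'd'  n0⇒n4  ** P2@[0:0]
[1] read 'b'  n4⇒n5 (via fail)
[2] read 'b'  n5⇒n6
[3] read 'd'  n6⇒n7  ** P2@[3:3],P3@[1:3],P6@[2:3]
[4] read 'd'  n7⇒n8 (via fail)  ** P2@[4:4],P4@[3:4]
[5] read 'a'  n8⇒n1 (via fail)
[6] read 'd'  n1⇒n4 (via fail)  ** P2@[6:6]
[7] read 'b'  n4⇒n5 (via fail)
[8] read 'a'  n5⇒n1 (via fail)
[9] read 'a'  n1⇒n1 (via fail)
[10] read 'e'  n1⇒n2  ** P0@[9:10]
[11] read 'a'  n2⇒n1 (via fail)
[12] read 'c'  n1⇒n9 (via fail)
[13] read 'c'  n9⇒n10
[14] read 'c'  n10⇒n11
[15] read 'b'  n11⇒n12
[16] read 'd'  n12⇒n13  ** P2@[16:16],P5@[12:16],P6@[15:16]
[17] read 'b'  n13⇒n5 (via fail)
[18] read 'd'  n5⇒n14  ** P2@[18:18],P6@[17:18]
[19] read 'b'  n14⇒n5 (via fail)
[20] read 'b'  n5⇒n6
[21] read 'd'  n6⇒n7  ** P2@[21:21],P3@[19:21],P6@[20:21]
[22] read 'c'  n7⇒n9 (via fail)
[23] read 'c'  n9⇒n10
[24] read 'c'  n10⇒n11
[25] read 'b'  n11⇒n12
[26] read 'd'  n12⇒n13  ** P2@[26:26],P5@[22:26],P6@[25:26]
[27] read 'c'  n13⇒n9 (via fail)
[28] read 'c'  n9⇒n10
[29] read 'c'  n10⇒n11
[30] read 'a'  n11⇒n1 (via fail)
[31] read 'e'  n1⇒n2  ** P0@[30:31]
[32] read 'a'  n2⇒n1 (via fail)
[33] read 'e'  n1⇒n2  ** P0@[32:33]
[34] read 'b'  n2⇒n5 (via fail)
[35] read 'd'  n5⇒n14  ** P2@[35:35],P6@[34:35]
[36] read 'd'  n14⇒n8 (via fail)  ** P2@[36:36],P4@[35:36]
[37] read 'b'  n8⇒n5 (via fail)
[38] read 'd'  n5⇒n14  ** P2@[38:38],P6@[37:38]
[39] read 'a'  n14⇒n1 (via fail)
[40] read 'e'  n1⇒n2  ** P0@[39:40]
[41] read 'b'  n2⇒n5 (via fail)
[42] read 'b'  n5⇒n6
[43] read 'a'  n6⇒n1 (via fail)
[44] read 'b'  n1⇒n5 (via fail)
[45] read 'b'  n5⇒n6
[46] read 'd'  n6⇒n7  ** P2@[46:46],P3@[44:46],P6@[45:46]
[47] read 'a'  n7⇒n1 (via fail)
[48] read 'e'  n1⇒n2  ** P0@[47:48]
[49] read 'e'  n2⇒n3  ** P1@[47:49]
[50] read 'd'  n3⇒n4 (via fail)  ** P2@[50:50]
[51] read 'd'  n4⇒n8  ** P2@[51:51],P4@[50:51]
[52] read 'b'  n8⇒n5 (via fail)
[53] read 'b'  n5⇒n6
[54] read 'a'  n6⇒n1 (via fail)
[55] read 'e'  n1⇒n2  ** P0@[54:55]
[56] read 'e'  n2⇒n3  ** P1@[54:56]
[57] read 'b'  n3⇒n5 (via fail)
[58] read 'a'  n5⇒n1 (via fail)
[59] read 'a'  n1⇒n1 (via fail)
[60] read 'b'  n1⇒n5 (via fail)
[61] read 'e'  n5⇒n0 (via fail)
[62] read 'a'  n0⇒n1
[63] read 'e'  n1⇒n2  ** P0@[62:63]
[64] read 'e'  n2⇒n3  ** P1@[62:64]
[65] read 'c'  n3⇒n9 (via fail)
[66] read 'a'  n9⇒n1 (via fail)
[67] read 'e'  n1⇒n2  ** P0@[66:67]
[68] read 'c'  n2⇒n9 (via fail)
[69] read 'd'  n9⇒n4 (via fail)  ** P2@[69:69]

Result: [[0,2],[3,2],[3,3],[3,6],[4,2],[4,4],[6,2],[10,0],[16,2],[16,5],[16,6],[18,2],[18,6],[21,2],[21,3],[21,6],[26,2],[26,5],[26,6],[31,0],[33,0],[35,2],[35,6],[36,2],[36,4],[38,2],[38,6],[40,0],[46,2],[46,3],[46,6],[48,0],[49,1],[50,2],[51,2],[51,4],[55,0],[56,1],[63,0],[64,1],[67,0],[69,2]]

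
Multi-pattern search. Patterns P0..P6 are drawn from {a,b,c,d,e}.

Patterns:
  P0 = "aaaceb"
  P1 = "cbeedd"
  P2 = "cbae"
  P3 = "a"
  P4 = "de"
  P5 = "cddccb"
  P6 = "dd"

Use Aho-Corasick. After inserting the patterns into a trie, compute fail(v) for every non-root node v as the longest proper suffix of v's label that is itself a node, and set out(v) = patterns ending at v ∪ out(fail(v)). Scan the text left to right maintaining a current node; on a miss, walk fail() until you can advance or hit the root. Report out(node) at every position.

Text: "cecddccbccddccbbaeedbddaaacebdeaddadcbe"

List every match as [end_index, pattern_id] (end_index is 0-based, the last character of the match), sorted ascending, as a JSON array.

Build:
Trie nodes:
  0='ε' goto a→1 c→7 d→15
  1='a' goto a→2  [P3 ends]
  2='aa' goto a→3
  3='aaa' goto c→4
  4='aaac' goto e→5
  5='aaace' goto b→6
  6='aaaceb' goto ·  [P0 ends]
  7='c' goto b→8 d→17
  8='cb' goto a→13 e→9
  9='cbe' goto e→10
  10='cbee' goto d→11
  11='cbeed' goto d→12
  12='cbeedd' goto ·  [P1 ends]
  13='cba' goto e→14
  14='cbae' goto ·  [P2 ends]
  15='d' goto d→22 e→16
  16='de' goto ·  [P4 ends]
  17='cd' goto d→18
  18='cdd' goto c→19
  19='cddc' goto c→20
  20='cddcc' goto b→21
  21='cddccb' goto ·  [P5 ends]
  22='dd' goto ·  [P6 ends]

Failure links (BFS by depth):
  n1('a'): parent n0 fail=0; on 'a' 0 → fail=0;  out {3}∪∅={3}
  n7('c'): parent n0 fail=0; on 'c' 0 → fail=0;  out ∅∪∅=∅
  n15('d'): parent n0 fail=0; on 'd' 0 → fail=0;  out ∅∪∅=∅
  n2('aa'): parent n1 fail=0; on 'a' 0 → fail=1;  out ∅∪{3}={3}
  n8('cb'): parent n7 fail=0; on 'b' 0 → fail=0;  out ∅∪∅=∅
  n16('de'): parent n15 fail=0; on 'e' 0 → fail=0;  out {4}∪∅={4}
  n17('cd'): parent n7 fail=0; on 'd' 0 → fail=15;  out ∅∪∅=∅
  n22('dd'): parent n15 fail=0; on 'd' 0 → fail=15;  out {6}∪∅={6}
  n3('aaa'): parent n2 fail=1; on 'a' 1 → fail=2;  out ∅∪{3}={3}
  n9('cbe'): parent n8 fail=0; on 'e' 0 → fail=0;  out ∅∪∅=∅
  n13('cba'): parent n8 fail=0; on 'a' 0 → fail=1;  out ∅∪{3}={3}
  n18('cdd'): parent n17 fail=15; on 'd' 15 → fail=22;  out ∅∪{6}={6}
  n4('aaac'): parent n3 fail=2; on 'c' 2→1→0 → fail=7;  out ∅∪∅=∅
  n10('cbee'): parent n9 fail=0; on 'e' 0 → fail=0;  out ∅∪∅=∅
  n14('cbae'): parent n13 fail=1; on 'e' 1→0 → fail=0;  out {2}∪∅={2}
  n19('cddc'): parent n18 fail=22; on 'c' 22→15→0 → fail=7;  out ∅∪∅=∅
  n5('aaace'): parent n4 fail=7; on 'e' 7→0 → fail=0;  out ∅∪∅=∅
  n11('cbeed'): parent n10 fail=0; on 'd' 0 → fail=15;  out ∅∪∅=∅
  n20('cddcc'): parent n19 fail=7; on 'c' 7→0 → fail=7;  out ∅∪∅=∅
  n6('aaaceb'): parent n5 fail=0; on 'b' 0 → fail=0;  out {0}∪∅={0}
  n12('cbeedd'): parent n11 fail=15; on 'd' 15 → fail=22;  out {1}∪{6}={1,6}
  n21('cddccb'): parent n20 fail=7; on 'b' 7 → fail=8;  out {5}∪∅={5}

Run:
i=0 'c': node 0→7
i=1 'e': node 7→0 (fail-walked)
i=2 'c': node 0→7
i=3 'd': node 7→17
i=4 'd': node 17→18  → match P6@[3:4]
i=5 'c': node 18→19
i=6 'c': node 19→20
i=7 'b': node 20→21  → match P5@[2:7]
i=8 'c': node 21→7 (fail-walked)
i=9 'c': node 7→7 (fail-walked)
i=10 'd': node 7→17
i=11 'd': node 17→18  → match P6@[10:11]
i=12 'c': node 18→19
i=13 'c': node 19→20
i=14 'b': node 20→21  → match P5@[9:14]
i=15 'b': node 21→0 (fail-walked)
i=16 'a': node 0→1  → match P3@[16:16]
i=17 'e': node 1→0 (fail-walked)
i=18 'e': node 0→0
i=19 'd': node 0→15
i=20 'b': node 15→0 (fail-walked)
i=21 'd': node 0→15
i=22 'd': node 15→22  → match P6@[21:22]
i=23 'a': node 22→1 (fail-walked)  → match P3@[23:23]
i=24 'a': node 1→2  → match P3@[24:24]
i=25 'a': node 2→3  → match P3@[25:25]
i=26 'c': node 3→4
i=27 'e': node 4→5
i=28 'b': node 5→6  → match P0@[23:28]
i=29 'd': node 6→15 (fail-walked)
i=30 'e': node 15→16  → match P4@[29:30]
i=31 'a': node 16→1 (fail-walked)  → match P3@[31:31]
i=32 'd': node 1→15 (fail-walked)
i=33 'd': node 15→22  → match P6@[32:33]
i=34 'a': node 22→1 (fail-walked)  → match P3@[34:34]
i=35 'd': node 1→15 (fail-walked)
i=36 'c': node 15→7 (fail-walked)
i=37 'b': node 7→8
i=38 'e': node 8→9

All matches (sorted): [[4,6],[7,5],[11,6],[14,5],[16,3],[22,6],[23,3],[24,3],[25,3],[28,0],[30,4],[31,3],[33,6],[34,3]]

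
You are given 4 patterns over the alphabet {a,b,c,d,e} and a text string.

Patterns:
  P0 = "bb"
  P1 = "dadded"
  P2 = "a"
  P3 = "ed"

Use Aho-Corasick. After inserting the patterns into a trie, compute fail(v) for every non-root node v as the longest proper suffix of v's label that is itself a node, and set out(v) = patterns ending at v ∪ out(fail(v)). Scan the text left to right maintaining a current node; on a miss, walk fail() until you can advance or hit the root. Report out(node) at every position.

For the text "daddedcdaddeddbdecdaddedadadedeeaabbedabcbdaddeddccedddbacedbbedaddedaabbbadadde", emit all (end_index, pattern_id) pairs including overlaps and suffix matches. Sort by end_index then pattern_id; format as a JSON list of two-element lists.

Construct AC machine:
Trie (insert patterns):
  0='ε' goto a→9 b→1 d→3 e→10
  1='b' goto b→2
  2='bb' goto ·  [P0 ends]
  3='d' goto a→4
  4='da' goto d→5
  5='dad' goto d→6
  6='dadd' goto e→7
  7='dadde' goto d→8
  8='dadded' goto ·  [P1 ends]
  9='a' goto ·  [P2 ends]
  10='e' goto d→11
  11='ed' goto ·  [P3 ends]

Failure links (BFS by depth):
  fail(1) 'b': from fail(0)=0 chase 'b': 0 ⇒ 0;  out=∅∪out(0)=∅
  fail(3) 'd': from fail(0)=0 chase 'd': 0 ⇒ 0;  out=∅∪out(0)=∅
  fail(9) 'a': from fail(0)=0 chase 'a': 0 ⇒ 0;  out={2}∪out(0)={2}
  fail(10) 'e': from fail(0)=0 chase 'e': 0 ⇒ 0;  out=∅∪out(0)=∅
  fail(2) 'bb': from fail(1)=0 chase 'b': 0 ⇒ 1;  out={0}∪out(1)={0}
  fail(4) 'da': from fail(3)=0 chase 'a': 0 ⇒ 9;  out=∅∪out(9)={2}
  fail(11) 'ed': from fail(10)=0 chase 'd': 0 ⇒ 3;  out={3}∪out(3)={3}
  fail(5) 'dad': from fail(4)=9 chase 'd': 9→0 ⇒ 3;  out=∅∪out(3)=∅
  fail(6) 'dadd': from fail(5)=3 chase 'd': 3→0 ⇒ 3;  out=∅∪out(3)=∅
  fail(7) 'dadde': from fail(6)=3 chase 'e': 3→0 ⇒ 10;  out=∅∪out(10)=∅
  fail(8) 'dadded': from fail(7)=10 chase 'd': 10 ⇒ 11;  out={1}∪out(11)={1,3}

Text stream:
i=0 'd': node 0→3
i=1 'a': node 3→4  emit P2@[1:1]
i=2 'd': node 4→5
i=3 'd': node 5→6
i=4 'e': node 6→7
i=5 'd': node 7→8  emit P1@[0:5],P3@[4:5]
i=6 'c': node 8→0 (fail-walked)
i=7 'd': node 0→3
i=8 'a': node 3→4  emit P2@[8:8]
i=9 'd': node 4→5
i=10 'd': node 5→6
i=11 'e': node 6→7
i=12 'd': node 7→8  emit P1@[7:12],P3@[11:12]
i=13 'd': node 8→3 (fail-walked)
i=14 'b': node 3→1 (fail-walked)
i=15 'd': node 1→3 (fail-walked)
i=16 'e': node 3→10 (fail-walked)
i=17 'c': node 10→0 (fail-walked)
i=18 'd': node 0→3
i=19 'a': node 3→4  emit P2@[19:19]
i=20 'd': node 4→5
i=21 'd': node 5→6
i=22 'e': node 6→7
i=23 'd': node 7→8  emit P1@[18:23],P3@[22:23]
i=24 'a': node 8→4 (fail-walked)  emit P2@[24:24]
i=25 'd': node 4→5
i=26 'a': node 5→4 (fail-walked)  emit P2@[26:26]
i=27 'd': node 4→5
i=28 'e': node 5→10 (fail-walked)
i=29 'd': node 10→11  emit P3@[28:29]
i=30 'e': node 11→10 (fail-walked)
i=31 'e': node 10→10 (fail-walked)
i=32 'a': node 10→9 (fail-walked)  emit P2@[32:32]
i=33 'a': node 9→9 (fail-walked)  emit P2@[33:33]
i=34 'b': node 9→1 (fail-walked)
i=35 'b': node 1→2  emit P0@[34:35]
i=36 'e': node 2→10 (fail-walked)
i=37 'd': node 10→11  emit P3@[36:37]
i=38 'a': node 11→4 (fail-walked)  emit P2@[38:38]
i=39 'b': node 4→1 (fail-walked)
i=40 'c': node 1→0 (fail-walked)
i=41 'b': node 0→1
i=42 'd': node 1→3 (fail-walked)
i=43 'a': node 3→4  emit P2@[43:43]
i=44 'd': node 4→5
i=45 'd': node 5→6
i=46 'e': node 6→7
i=47 'd': node 7→8  emit P1@[42:47],P3@[46:47]
i=48 'd': node 8→3 (fail-walked)
i=49 'c': node 3→0 (fail-walked)
i=50 'c': node 0→0
i=51 'e': node 0→10
i=52 'd': node 10→11  emit P3@[51:52]
i=53 'd': node 11→3 (fail-walked)
i=54 'd': node 3→3 (fail-walked)
i=55 'b': node 3→1 (fail-walked)
i=56 'a': node 1→9 (fail-walked)  emit P2@[56:56]
i=57 'c': node 9→0 (fail-walked)
i=58 'e': node 0→10
i=59 'd': node 10→11  emit P3@[58:59]
i=60 'b': node 11→1 (fail-walked)
i=61 'b': node 1→2  emit P0@[60:61]
i=62 'e': node 2→10 (fail-walked)
i=63 'd': node 10→11  emit P3@[62:63]
i=64 'a': node 11→4 (fail-walked)  emit P2@[64:64]
i=65 'd': node 4→5
i=66 'd': node 5→6
i=67 'e': node 6→7
i=68 'd': node 7→8  emit P1@[63:68],P3@[67:68]
i=69 'a': node 8→4 (fail-walked)  emit P2@[69:69]
i=70 'a': node 4→9 (fail-walked)  emit P2@[70:70]
i=71 'b': node 9→1 (fail-walked)
i=72 'b': node 1→2  emit P0@[71:72]
i=73 'b': node 2→2 (fail-walked)  emit P0@[72:73]
i=74 'a': node 2→9 (fail-walked)  emit P2@[74:74]
i=75 'd': node 9→3 (fail-walked)
i=76 'a': node 3→4  emit P2@[76:76]
i=77 'd': node 4→5
i=78 'd': node 5→6
i=79 'e': node 6→7

Result: [[1,2],[5,1],[5,3],[8,2],[12,1],[12,3],[19,2],[23,1],[23,3],[24,2],[26,2],[29,3],[32,2],[33,2],[35,0],[37,3],[38,2],[43,2],[47,1],[47,3],[52,3],[56,2],[59,3],[61,0],[63,3],[64,2],[68,1],[68,3],[69,2],[70,2],[72,0],[73,0],[74,2],[76,2]]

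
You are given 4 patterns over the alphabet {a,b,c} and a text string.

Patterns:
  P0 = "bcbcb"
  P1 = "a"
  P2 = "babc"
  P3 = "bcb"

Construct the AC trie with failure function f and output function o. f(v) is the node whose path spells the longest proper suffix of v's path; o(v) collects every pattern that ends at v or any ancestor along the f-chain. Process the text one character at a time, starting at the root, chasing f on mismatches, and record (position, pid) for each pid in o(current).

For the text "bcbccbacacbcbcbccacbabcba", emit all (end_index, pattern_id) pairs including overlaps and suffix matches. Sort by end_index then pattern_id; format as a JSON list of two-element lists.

Build automaton:
Trie (insert patterns):
  0='ε' goto a→6 b→1
  1='b' goto a→7 c→2
  2='bc' goto b→3
  3='bcb' goto c→4  [P3 ends]
  4='bcbc' goto b→5
  5='bcbcb' goto ·  [P0 ends]
  6='a' goto ·  [P1 ends]
  7='ba' goto b→8
  8='bab' goto c→9
  9='babc' goto ·  [P2 ends]

BFS fail/out derivation:
  n1('b'): parent n0 fail=0; on 'b' 0 → fail=0;  out ∅∪∅=∅
  n6('a'): parent n0 fail=0; on 'a' 0 → fail=0;  out {1}∪∅={1}
  n2('bc'): parent n1 fail=0; on 'c' 0 → fail=0;  out ∅∪∅=∅
  n7('ba'): parent n1 fail=0; on 'a' 0 → fail=6;  out ∅∪{1}={1}
  n3('bcb'): parent n2 fail=0; on 'b' 0 → fail=1;  out {3}∪∅={3}
  n8('bab'): parent n7 fail=6; on 'b' 6→0 → fail=1;  out ∅∪∅=∅
  n4('bcbc'): parent n3 fail=1; on 'c' 1 → fail=2;  out ∅∪∅=∅
  n9('babc'): parent n8 fail=1; on 'c' 1 → fail=2;  out {2}∪∅={2}
  n5('bcbcb'): parent n4 fail=2; on 'b' 2 → fail=3;  out {0}∪{3}={0,3}

Run:
pos 0 'b': at 1
pos 1 'c': at 2
pos 2 'b': at 3  emit P3@[0:2]
pos 3 'c': at 4
pos 4 'c': at 0 (fail-walked)
pos 5 'b': at 1
pos 6 'a': at 7  emit P1@[6:6]
pos 7 'c': at 0 (fail-walked)
pos 8 'a': at 6  emit P1@[8:8]
pos 9 'c': at 0 (fail-walked)
pos 10 'b': at 1
pos 11 'c': at 2
pos 12 'b': at 3  emit P3@[10:12]
pos 13 'c': at 4
pos 14 'b': at 5  emit P0@[10:14],P3@[12:14]
pos 15 'c': at 4 (fail-walked)
pos 16 'c': at 0 (fail-walked)
pos 17 'a': at 6  emit P1@[17:17]
pos 18 'c': at 0 (fail-walked)
pos 19 'b': at 1
pos 20 'a': at 7  emit P1@[20:20]
pos 21 'b': at 8
pos 22 'c': at 9  emit P2@[19:22]
pos 23 'b': at 3 (fail-walked)  emit P3@[21:23]
pos 24 'a': at 7 (fail-walked)  emit P1@[24:24]

Result: [[2,3],[6,1],[8,1],[12,3],[14,0],[14,3],[17,1],[20,1],[22,2],[23,3],[24,1]]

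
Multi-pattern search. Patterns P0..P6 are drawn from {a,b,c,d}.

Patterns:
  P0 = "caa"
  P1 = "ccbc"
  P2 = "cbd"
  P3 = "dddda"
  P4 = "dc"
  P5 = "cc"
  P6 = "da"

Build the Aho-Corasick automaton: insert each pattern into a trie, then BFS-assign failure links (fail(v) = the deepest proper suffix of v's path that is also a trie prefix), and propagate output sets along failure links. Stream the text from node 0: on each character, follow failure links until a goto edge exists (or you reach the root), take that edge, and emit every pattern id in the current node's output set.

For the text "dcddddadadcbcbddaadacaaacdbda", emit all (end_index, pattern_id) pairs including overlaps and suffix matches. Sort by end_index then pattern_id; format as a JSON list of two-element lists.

Construct AC machine:
Trie (insert patterns):
  n0 'ε': c→1 d→9
  n1 'c': a→2 b→7 c→4
  n2 'ca': a→3
  n3 'caa': ·  [P0 ends]
  n4 'cc': b→5  [P5 ends]
  n5 'ccb': c→6
  n6 'ccbc': ·  [P1 ends]
  n7 'cb': d→8
  n8 'cbd': ·  [P2 ends]
  n9 'd': a→15 c→14 d→10
  n10 'dd': d→11
  n11 'ddd': d→12
  n12 'dddd': a→13
  n13 'dddda': ·  [P3 ends]
  n14 'dc': ·  [P4 ends]
  n15 'da': ·  [P6 ends]

Failure links (BFS by depth):
  n1('c'): parent n0 fail=0; on 'c' 0 → fail=0;  out ∅∪∅=∅
  n9('d'): parent n0 fail=0; on 'd' 0 → fail=0;  out ∅∪∅=∅
  n2('ca'): parent n1 fail=0; on 'a' 0 → fail=0;  out ∅∪∅=∅
  n4('cc'): parent n1 fail=0; on 'c' 0 → fail=1;  out {5}∪∅={5}
  n7('cb'): parent n1 fail=0; on 'b' 0 → fail=0;  out ∅∪∅=∅
  n10('dd'): parent n9 fail=0; on 'd' 0 → fail=9;  out ∅∪∅=∅
  n14('dc'): parent n9 fail=0; on 'c' 0 → fail=1;  out {4}∪∅={4}
  n15('da'): parent n9 fail=0; on 'a' 0 → fail=0;  out {6}∪∅={6}
  n3('caa'): parent n2 fail=0; on 'a' 0 → fail=0;  out {0}∪∅={0}
  n5('ccb'): parent n4 fail=1; on 'b' 1 → fail=7;  out ∅∪∅=∅
  n8('cbd'): parent n7 fail=0; on 'd' 0 → fail=9;  out {2}∪∅={2}
  n11('ddd'): parent n10 fail=9; on 'd' 9 → fail=10;  out ∅∪∅=∅
  n6('ccbc'): parent n5 fail=7; on 'c' 7→0 → fail=1;  out {1}∪∅={1}
  n12('dddd'): parent n11 fail=10; on 'd' 10 → fail=11;  out ∅∪∅=∅
  n13('dddda'): parent n12 fail=11; on 'a' 11→10→9 → fail=15;  out {3}∪{6}={3,6}

Run:
pos 0 'd': at 9
pos 1 'c': at 14  ** P4@[0:1]
pos 2 'd': at 9 (fail-walked)
pos 3 'd': at 10
pos 4 'd': at 11
pos 5 'd': at 12
pos 6 'a': at 13  ** P3@[2:6],P6@[5:6]
pos 7 'd': at 9 (fail-walked)
pos 8 'a': at 15  ** P6@[7:8]
pos 9 'd': at 9 (fail-walked)
pos 10 'c': at 14  ** P4@[9:10]
pos 11 'b': at 7 (fail-walked)
pos 12 'c': at 1 (fail-walked)
pos 13 'b': at 7
pos 14 'd': at 8  ** P2@[12:14]
pos 15 'd': at 10 (fail-walked)
pos 16 'a': at 15 (fail-walked)  ** P6@[15:16]
pos 17 'a': at 0 (fail-walked)
pos 18 'd': at 9
pos 19 'a': at 15  ** P6@[18:19]
pos 20 'c': at 1 (fail-walked)
pos 21 'a': at 2
pos 22 'a': at 3  ** P0@[20:22]
pos 23 'a': at 0 (fail-walked)
pos 24 'c': at 1
pos 25 'd': at 9 (fail-walked)
pos 26 'b': at 0 (fail-walked)
pos 27 'd': at 9
pos 28 'a': at 15  ** P6@[27:28]

Result: [[1,4],[6,3],[6,6],[8,6],[10,4],[14,2],[16,6],[19,6],[22,0],[28,6]]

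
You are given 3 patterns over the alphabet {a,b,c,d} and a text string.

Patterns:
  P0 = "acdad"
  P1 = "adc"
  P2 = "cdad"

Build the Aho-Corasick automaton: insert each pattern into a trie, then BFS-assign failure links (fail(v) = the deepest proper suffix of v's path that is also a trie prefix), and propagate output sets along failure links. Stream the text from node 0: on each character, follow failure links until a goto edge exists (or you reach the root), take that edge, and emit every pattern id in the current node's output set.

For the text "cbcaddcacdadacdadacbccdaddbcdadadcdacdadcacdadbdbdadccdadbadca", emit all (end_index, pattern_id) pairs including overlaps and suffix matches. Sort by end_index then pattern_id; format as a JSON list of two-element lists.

Build automaton:
Trie (insert patterns):
  0='ε' goto a→1 c→8
  1='a' goto c→2 d→6
  2='ac' goto d→3
  3='acd' goto a→4
  4='acda' goto d→5
  5='acdad' goto ·  ←P0
  6='ad' goto c→7
  7='adc' goto ·  ←P1
  8='c' goto d→9
  9='cd' goto a→10
  10='cda' goto d→11
  11='cdad' goto ·  ←P2

BFS fail/out derivation:
  n1('a'): parent n0 fail=0; on 'a' 0 → fail=0;  out ∅∪∅=∅
  n8('c'): parent n0 fail=0; on 'c' 0 → fail=0;  out ∅∪∅=∅
  n2('ac'): parent n1 fail=0; on 'c' 0 → fail=8;  out ∅∪∅=∅
  n6('ad'): parent n1 fail=0; on 'd' 0 → fail=0;  out ∅∪∅=∅
  n9('cd'): parent n8 fail=0; on 'd' 0 → fail=0;  out ∅∪∅=∅
  n3('acd'): parent n2 fail=8; on 'd' 8 → fail=9;  out ∅∪∅=∅
  n7('adc'): parent n6 fail=0; on 'c' 0 → fail=8;  out {1}∪∅={1}
  n10('cda'): parent n9 fail=0; on 'a' 0 → fail=1;  out ∅∪∅=∅
  n4('acda'): parent n3 fail=9; on 'a' 9 → fail=10;  out ∅∪∅=∅
  n11('cdad'): parent n10 fail=1; on 'd' 1 → fail=6;  out {2}∪∅={2}
  n5('acdad'): parent n4 fail=10; on 'd' 10 → fail=11;  out {0}∪{2}={0,2}

Text stream:
i=0 'c': node 0→8
i=1 'b': node 8→0 ·f
i=2 'c': node 0→8
i=3 'a': node 8→1 ·f
i=4 'd': node 1→6
i=5 'd': node 6→0 ·f
i=6 'c': node 0→8
i=7 'a': node 8→1 ·f
i=8 'c': node 1→2
i=9 'd': node 2→3
i=10 'a': node 3→4
i=11 'd': node 4→5  ** P0@[7:11],P2@[8:11]
i=12 'a': node 5→1 ·f
i=13 'c': node 1→2
i=14 'd': node 2→3
i=15 'a': node 3→4
i=16 'd': node 4→5  ** P0@[12:16],P2@[13:16]
i=17 'a': node 5→1 ·f
i=18 'c': node 1→2
i=19 'b': node 2→0 ·f
i=20 'c': node 0→8
i=21 'c': node 8→8 ·f
i=22 'd': node 8→9
i=23 'a': node 9→10
i=24 'd': node 10→11  ** P2@[21:24]
i=25 'd': node 11→0 ·f
i=26 'b': node 0→0
i=27 'c': node 0→8
i=28 'd': node 8→9
i=29 'a': node 9→10
i=30 'd': node 10→11  ** P2@[27:30]
i=31 'a': node 11→1 ·f
i=32 'd': node 1→6
i=33 'c': node 6→7  ** P1@[31:33]
i=34 'd': node 7→9 ·f
i=35 'a': node 9→10
i=36 'c': node 10→2 ·f
i=37 'd': node 2→3
i=38 'a': node 3→4
i=39 'd': node 4→5  ** P0@[35:39],P2@[36:39]
i=40 'c': node 5→7 ·f  ** P1@[38:40]
i=41 'a': node 7→1 ·f
i=42 'c': node 1→2
i=43 'd': node 2→3
i=44 'a': node 3→4
i=45 'd': node 4→5  ** P0@[41:45],P2@[42:45]
i=46 'b': node 5→0 ·f
i=47 'd': node 0→0
i=48 'b': node 0→0
i=49 'd': node 0→0
i=50 'a': node 0→1
i=51 'd': node 1→6
i=52 'c': node 6→7  ** P1@[50:52]
i=53 'c': node 7→8 ·f
i=54 'd': node 8→9
i=55 'a': node 9→10
i=56 'd': node 10→11  ** P2@[53:56]
i=57 'b': node 11→0 ·f
i=58 'a': node 0→1
i=59 'd': node 1→6
i=60 'c': node 6→7  ** P1@[58:60]
i=61 'a': node 7→1 ·f

Matches: [[11,0],[11,2],[16,0],[16,2],[24,2],[30,2],[33,1],[39,0],[39,2],[40,1],[45,0],[45,2],[52,1],[56,2],[60,1]]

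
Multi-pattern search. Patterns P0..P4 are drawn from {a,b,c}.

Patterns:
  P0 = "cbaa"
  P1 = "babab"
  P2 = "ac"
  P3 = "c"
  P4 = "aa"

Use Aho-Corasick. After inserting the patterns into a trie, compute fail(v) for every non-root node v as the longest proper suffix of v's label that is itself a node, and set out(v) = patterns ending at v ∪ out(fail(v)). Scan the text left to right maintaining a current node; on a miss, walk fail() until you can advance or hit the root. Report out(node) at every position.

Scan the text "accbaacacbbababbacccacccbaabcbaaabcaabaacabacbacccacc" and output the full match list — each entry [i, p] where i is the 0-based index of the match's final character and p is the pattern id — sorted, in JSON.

Build:
Trie nodes:
  0='ε' goto a→10 b→5 c→1
  1='c' goto b→2  ←P3
  2='cb' goto a→3
  3='cba' goto a→4
  4='cbaa' goto ·  ←P0
  5='b' goto a→6
  6='ba' goto b→7
  7='bab' goto a→8
  8='baba' goto b→9
  9='babab' goto ·  ←P1
  10='a' goto a→12 c→11
  11='ac' goto ·  ←P2
  12='aa' goto ·  ←P4

BFS fail/out derivation:
  n1('c'): parent n0 fail=0; on 'c' 0 → fail=0;  out {3}∪∅={3}
  n5('b'): parent n0 fail=0; on 'b' 0 → fail=0;  out ∅∪∅=∅
  n10('a'): parent n0 fail=0; on 'a' 0 → fail=0;  out ∅∪∅=∅
  n2('cb'): parent n1 fail=0; on 'b' 0 → fail=5;  out ∅∪∅=∅
  n6('ba'): parent n5 fail=0; on 'a' 0 → fail=10;  out ∅∪∅=∅
  n11('ac'): parent n10 fail=0; on 'c' 0 → fail=1;  out {2}∪{3}={2,3}
  n12('aa'): parent n10 fail=0; on 'a' 0 → fail=10;  out {4}∪∅={4}
  n3('cba'): parent n2 fail=5; on 'a' 5 → fail=6;  out ∅∪∅=∅
  n7('bab'): parent n6 fail=10; on 'b' 10→0 → fail=5;  out ∅∪∅=∅
  n4('cbaa'): parent n3 fail=6; on 'a' 6→10 → fail=12;  out {0}∪{4}={0,4}
  n8('baba'): parent n7 fail=5; on 'a' 5 → fail=6;  out ∅∪∅=∅
  n9('babab'): parent n8 fail=6; on 'b' 6 → fail=7;  out {1}∪∅={1}

Scan:
pos 0 'a': at 10
pos 1 'c': at 11  ** P2@[0:1],P3@[1:1]
pos 2 'c': at 1 (fail-walked)  ** P3@[2:2]
pos 3 'b': at 2
pos 4 'a': at 3
pos 5 'a': at 4  ** P0@[2:5],P4@[4:5]
pos 6 'c': at 11 (fail-walked)  ** P2@[5:6],P3@[6:6]
pos 7 'a': at 10 (fail-walked)
pos 8 'c': at 11  ** P2@[7:8],P3@[8:8]
pos 9 'b': at 2 (fail-walked)
pos 10 'b': at 5 (fail-walked)
pos 11 'a': at 6
pos 12 'b': at 7
pos 13 'a': at 8
pos 14 'b': at 9  ** P1@[10:14]
pos 15 'b': at 5 (fail-walked)
pos 16 'a': at 6
pos 17 'c': at 11 (fail-walked)  ** P2@[16:17],P3@[17:17]
pos 18 'c': at 1 (fail-walked)  ** P3@[18:18]
pos 19 'c': at 1 (fail-walked)  ** P3@[19:19]
pos 20 'a': at 10 (fail-walked)
pos 21 'c': at 11  ** P2@[20:21],P3@[21:21]
pos 22 'c': at 1 (fail-walked)  ** P3@[22:22]
pos 23 'c': at 1 (fail-walked)  ** P3@[23:23]
pos 24 'b': at 2
pos 25 'a': at 3
pos 26 'a': at 4  ** P0@[23:26],P4@[25:26]
pos 27 'b': at 5 (fail-walked)
pos 28 'c': at 1 (fail-walked)  ** P3@[28:28]
pos 29 'b': at 2
pos 30 'a': at 3
pos 31 'a': at 4  ** P0@[28:31],P4@[30:31]
pos 32 'a': at 12 (fail-walked)  ** P4@[31:32]
pos 33 'b': at 5 (fail-walked)
pos 34 'c': at 1 (fail-walked)  ** P3@[34:34]
pos 35 'a': at 10 (fail-walked)
pos 36 'a': at 12  ** P4@[35:36]
pos 37 'b': at 5 (fail-walked)
pos 38 'a': at 6
pos 39 'a': at 12 (fail-walked)  ** P4@[38:39]
pos 40 'c': at 11 (fail-walked)  ** P2@[39:40],P3@[40:40]
pos 41 'a': at 10 (fail-walked)
pos 42 'b': at 5 (fail-walked)
pos 43 'a': at 6
pos 44 'c': at 11 (fail-walked)  ** P2@[43:44],P3@[44:44]
pos 45 'b': at 2 (fail-walked)
pos 46 'a': at 3
pos 47 'c': at 11 (fail-walked)  ** P2@[46:47],P3@[47:47]
pos 48 'c': at 1 (fail-walked)  ** P3@[48:48]
pos 49 'c': at 1 (fail-walked)  ** P3@[49:49]
pos 50 'a': at 10 (fail-walked)
pos 51 'c': at 11  ** P2@[50:51],P3@[51:51]
pos 52 'c': at 1 (fail-walked)  ** P3@[52:52]

Result: [[1,2],[1,3],[2,3],[5,0],[5,4],[6,2],[6,3],[8,2],[8,3],[14,1],[17,2],[17,3],[18,3],[19,3],[21,2],[21,3],[22,3],[23,3],[26,0],[26,4],[28,3],[31,0],[31,4],[32,4],[34,3],[36,4],[39,4],[40,2],[40,3],[44,2],[44,3],[47,2],[47,3],[48,3],[49,3],[51,2],[51,3],[52,3]]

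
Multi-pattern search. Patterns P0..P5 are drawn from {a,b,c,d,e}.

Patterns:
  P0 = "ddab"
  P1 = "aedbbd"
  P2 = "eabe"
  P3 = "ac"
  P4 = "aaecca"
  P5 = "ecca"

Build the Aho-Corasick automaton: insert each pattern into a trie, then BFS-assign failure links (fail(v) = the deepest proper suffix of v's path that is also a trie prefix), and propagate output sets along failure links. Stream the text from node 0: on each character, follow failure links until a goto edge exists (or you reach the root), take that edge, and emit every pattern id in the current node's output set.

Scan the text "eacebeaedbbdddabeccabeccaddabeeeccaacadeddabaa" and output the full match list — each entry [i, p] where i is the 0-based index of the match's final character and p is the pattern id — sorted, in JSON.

Build:
Trie (insert patterns):
  n0 'ε': a→5 d→1 e→11
  n1 'd': d→2
  n2 'dd': a→3
  n3 'dda': b→4
  n4 'ddab': ·  ←P0
  n5 'a': a→16 c→15 e→6
  n6 'ae': d→7
  n7 'aed': b→8
  n8 'aedb': b→9
  n9 'aedbb': d→10
  n10 'aedbbd': ·  ←P1
  n11 'e': a→12 c→21
  n12 'ea': b→13
  n13 'eab': e→14
  n14 'eabe': ·  ←P2
  n15 'ac': ·  ←P3
  n16 'aa': e→17
  n17 'aae': c→18
  n18 'aaec': c→19
  n19 'aaecc': a→20
  n20 'aaecca': ·  ←P4
  n21 'ec': c→22
  n22 'ecc': a→23
  n23 'ecca': ·  ←P5

BFS fail/out derivation:
  fail(1) 'd': from fail(0)=0 chase 'd': 0 ⇒ 0;  out=∅∪out(0)=∅
  fail(5) 'a': from fail(0)=0 chase 'a': 0 ⇒ 0;  out=∅∪out(0)=∅
  fail(11) 'e': from fail(0)=0 chase 'e': 0 ⇒ 0;  out=∅∪out(0)=∅
  fail(2) 'dd': from fail(1)=0 chase 'd': 0 ⇒ 1;  out=∅∪out(1)=∅
  fail(6) 'ae': from fail(5)=0 chase 'e': 0 ⇒ 11;  out=∅∪out(11)=∅
  fail(12) 'ea': from fail(11)=0 chase 'a': 0 ⇒ 5;  out=∅∪out(5)=∅
  fail(15) 'ac': from fail(5)=0 chase 'c': 0 ⇒ 0;  out={3}∪out(0)={3}
  fail(16) 'aa': from fail(5)=0 chase 'a': 0 ⇒ 5;  out=∅∪out(5)=∅
  fail(21) 'ec': from fail(11)=0 chase 'c': 0 ⇒ 0;  out=∅∪out(0)=∅
  fail(3) 'dda': from fail(2)=1 chase 'a': 1→0 ⇒ 5;  out=∅∪out(5)=∅
  fail(7) 'aed': from fail(6)=11 chase 'd': 11→0 ⇒ 1;  out=∅∪out(1)=∅
  fail(13) 'eab': from fail(12)=5 chase 'b': 5→0 ⇒ 0;  out=∅∪out(0)=∅
  fail(17) 'aae': from fail(16)=5 chase 'e': 5 ⇒ 6;  out=∅∪out(6)=∅
  fail(22) 'ecc': from fail(21)=0 chase 'c': 0 ⇒ 0;  out=∅∪out(0)=∅
  fail(4) 'ddab': from fail(3)=5 chase 'b': 5→0 ⇒ 0;  out={0}∪out(0)={0}
  fail(8) 'aedb': from fail(7)=1 chase 'b': 1→0 ⇒ 0;  out=∅∪out(0)=∅
  fail(14) 'eabe': from fail(13)=0 chase 'e': 0 ⇒ 11;  out={2}∪out(11)={2}
  fail(18) 'aaec': from fail(17)=6 chase 'c': 6→11 ⇒ 21;  out=∅∪out(21)=∅
  fail(23) 'ecca': from fail(22)=0 chase 'a': 0 ⇒ 5;  out={5}∪out(5)={5}
  fail(9) 'aedbb': from fail(8)=0 chase 'b': 0 ⇒ 0;  out=∅∪out(0)=∅
  fail(19) 'aaecc': from fail(18)=21 chase 'c': 21 ⇒ 22;  out=∅∪out(22)=∅
  fail(10) 'aedbbd': from fail(9)=0 chase 'd': 0 ⇒ 1;  out={1}∪out(1)={1}
  fail(20) 'aaecca': from fail(19)=22 chase 'a': 22 ⇒ 23;  out={4}∪out(23)={4,5}

Scan:
i=0 'e': node 0→11
i=1 'a': node 11→12
i=2 'c': node 12→15 (via fail)  emit P3@[1:2]
i=3 'e': node 15→11 (via fail)
i=4 'b': node 11→0 (via fail)
i=5 'e': node 0→11
i=6 'a': node 11→12
i=7 'e': node 12→6 (via fail)
i=8 'd': node 6→7
i=9 'b': node 7→8
i=10 'b': node 8→9
i=11 'd': node 9→10  emit P1@[6:11]
i=12 'd': node 10→2 (via fail)
i=13 'd': node 2→2 (via fail)
i=14 'a': node 2→3
i=15 'b': node 3→4  emit P0@[12:15]
i=16 'e': node 4→11 (via fail)
i=17 'c': node 11→21
i=18 'c': node 21→22
i=19 'a': node 22→23  emit P5@[16:19]
i=20 'b': node 23→0 (via fail)
i=21 'e': node 0→11
i=22 'c': node 11→21
i=23 'c': node 21→22
i=24 'a': node 22→23  emit P5@[21:24]
i=25 'd': node 23→1 (via fail)
i=26 'd': node 1→2
i=27 'a': node 2→3
i=28 'b': node 3→4  emit P0@[25:28]
i=29 'e': node 4→11 (via fail)
i=30 'e': node 11→11 (via fail)
i=31 'e': node 11→11 (via fail)
i=32 'c': node 11→21
i=33 'c': node 21→22
i=34 'a': node 22→23  emit P5@[31:34]
i=35 'a': node 23→16 (via fail)
i=36 'c': node 16→15 (via fail)  emit P3@[35:36]
i=37 'a': node 15→5 (via fail)
i=38 'd': node 5→1 (via fail)
i=39 'e': node 1→11 (via fail)
i=40 'd': node 11→1 (via fail)
i=41 'd': node 1→2
i=42 'a': node 2→3
i=43 'b': node 3→4  emit P0@[40:43]
i=44 'a': node 4→5 (via fail)
i=45 'a': node 5→16

Result: [[2,3],[11,1],[15,0],[19,5],[24,5],[28,0],[34,5],[36,3],[43,0]]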